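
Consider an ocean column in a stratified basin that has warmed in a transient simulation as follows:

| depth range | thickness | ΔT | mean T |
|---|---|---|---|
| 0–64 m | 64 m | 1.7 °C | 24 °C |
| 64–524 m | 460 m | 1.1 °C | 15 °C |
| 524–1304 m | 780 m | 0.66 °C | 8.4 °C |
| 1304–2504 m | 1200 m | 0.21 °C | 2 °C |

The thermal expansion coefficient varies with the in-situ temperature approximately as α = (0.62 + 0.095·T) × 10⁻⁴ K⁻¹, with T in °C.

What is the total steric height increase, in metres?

about 0.23 m

Layer 1: α = (0.62 + 0.095×24)×10⁻⁴ = 2.9×10⁻⁴ K⁻¹
Layer 2: α = (0.62 + 0.095×15)×10⁻⁴ = 2.045×10⁻⁴ K⁻¹
Layer 3: α = (0.62 + 0.095×8.4)×10⁻⁴ = 1.418×10⁻⁴ K⁻¹
Layer 4: α = (0.62 + 0.095×2)×10⁻⁴ = 0.81×10⁻⁴ K⁻¹
0–64 m: 1.7 × 2.9×10⁻⁴ × 64 = 0.031552 m
Layer 2: 1.1 × 460 × 2.045×10⁻⁴ = 0.103477 m
1.418×10⁻⁴ × 780 × 0.66 = 0.07299864 m
1304–2504 m: 1200 × 0.81×10⁻⁴ × 0.21 = 0.020412 m
Δh = 0.031552 + 0.103477 + 0.07299864 + 0.020412 = 0.22843964 m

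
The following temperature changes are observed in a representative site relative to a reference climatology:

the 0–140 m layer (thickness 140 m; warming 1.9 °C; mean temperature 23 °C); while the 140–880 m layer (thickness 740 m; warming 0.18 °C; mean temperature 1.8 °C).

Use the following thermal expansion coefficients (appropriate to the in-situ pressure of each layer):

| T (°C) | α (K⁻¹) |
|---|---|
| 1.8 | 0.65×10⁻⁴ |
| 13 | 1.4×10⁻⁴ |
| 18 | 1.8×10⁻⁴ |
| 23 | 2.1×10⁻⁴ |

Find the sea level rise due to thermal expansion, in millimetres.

Layer 1 at 23 °C → α = 2.1×10⁻⁴ K⁻¹
Layer 2 at 1.8 °C → α = 0.65×10⁻⁴ K⁻¹
Layer 1: 1.9 × 140 × 2.1×10⁻⁴ = 0.05586 m
0.18 × 0.65×10⁻⁴ × 740 = 0.008658 m
Δh = 0.05586 + 0.008658 = 0.064518 m ≈ 64.5 mm

Δh ≈ 64.5 mm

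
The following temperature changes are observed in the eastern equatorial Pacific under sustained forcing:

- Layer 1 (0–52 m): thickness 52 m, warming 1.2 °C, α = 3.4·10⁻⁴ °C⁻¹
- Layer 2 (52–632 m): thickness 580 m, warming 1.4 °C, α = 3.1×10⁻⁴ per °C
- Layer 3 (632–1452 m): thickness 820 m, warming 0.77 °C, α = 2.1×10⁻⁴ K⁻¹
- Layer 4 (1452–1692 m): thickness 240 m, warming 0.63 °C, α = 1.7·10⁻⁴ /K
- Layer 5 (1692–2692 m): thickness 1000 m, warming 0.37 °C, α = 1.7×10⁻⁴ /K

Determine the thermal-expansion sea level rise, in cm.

about 49.4 cm

Layer 1: 52 × 3.4×10⁻⁴ × 1.2 = 0.021216 m
580 × 3.1×10⁻⁴ × 1.4 = 0.25172 m
632–1452 m: 2.1×10⁻⁴ × 820 × 0.77 = 0.132594 m
1.7×10⁻⁴ × 240 × 0.63 = 0.025704 m
1000 × 0.37 × 1.7×10⁻⁴ = 0.06290 m
Δh = 0.021216 + 0.25172 + 0.132594 + 0.025704 + 0.06290 = 0.494134 m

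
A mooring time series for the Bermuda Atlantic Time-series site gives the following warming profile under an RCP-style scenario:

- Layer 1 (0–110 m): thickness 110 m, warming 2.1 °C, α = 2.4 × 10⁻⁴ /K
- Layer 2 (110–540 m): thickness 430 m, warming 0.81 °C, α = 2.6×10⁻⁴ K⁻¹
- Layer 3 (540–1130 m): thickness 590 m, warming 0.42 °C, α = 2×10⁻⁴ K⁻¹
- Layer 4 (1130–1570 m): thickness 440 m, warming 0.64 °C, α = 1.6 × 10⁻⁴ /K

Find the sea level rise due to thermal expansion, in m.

2.1 × 110 × 2.4×10⁻⁴ = 0.05544 m
110–540 m: 430 × 2.6×10⁻⁴ × 0.81 = 0.090558 m
540–1130 m: 2×10⁻⁴ × 0.42 × 590 = 0.04956 m
Layer 4: 1.6×10⁻⁴ × 440 × 0.64 = 0.045056 m
Δh = 0.05544 + 0.090558 + 0.04956 + 0.045056 = 0.240614 m

about 0.241 m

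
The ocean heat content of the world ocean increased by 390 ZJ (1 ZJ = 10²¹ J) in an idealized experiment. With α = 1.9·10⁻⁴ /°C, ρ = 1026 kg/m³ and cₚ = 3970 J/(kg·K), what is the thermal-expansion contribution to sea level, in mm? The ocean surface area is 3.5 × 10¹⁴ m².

Per unit area: Q = 390×10²¹ / (3.5×10¹⁴) ≈ 1.114×10⁹ J/m²
Δh = αQ/(ρcₚ) = 1.9×10⁻⁴ × 1.114×10⁹ / (1026 × 3970) ≈ 0.051964 m

52.0 mm of thermosteric rise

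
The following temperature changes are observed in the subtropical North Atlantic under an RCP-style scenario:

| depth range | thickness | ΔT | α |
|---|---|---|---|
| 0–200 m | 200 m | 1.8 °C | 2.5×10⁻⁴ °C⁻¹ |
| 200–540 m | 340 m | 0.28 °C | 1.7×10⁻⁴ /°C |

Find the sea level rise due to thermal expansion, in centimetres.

11 cm

0–200 m: 1.8 × 2.5×10⁻⁴ × 200 = 0.09000 m
Layer 2: 0.28 × 340 × 1.7×10⁻⁴ = 0.016184 m
Δh = 0.09000 + 0.016184 = 0.106184 m ≈ 11 cm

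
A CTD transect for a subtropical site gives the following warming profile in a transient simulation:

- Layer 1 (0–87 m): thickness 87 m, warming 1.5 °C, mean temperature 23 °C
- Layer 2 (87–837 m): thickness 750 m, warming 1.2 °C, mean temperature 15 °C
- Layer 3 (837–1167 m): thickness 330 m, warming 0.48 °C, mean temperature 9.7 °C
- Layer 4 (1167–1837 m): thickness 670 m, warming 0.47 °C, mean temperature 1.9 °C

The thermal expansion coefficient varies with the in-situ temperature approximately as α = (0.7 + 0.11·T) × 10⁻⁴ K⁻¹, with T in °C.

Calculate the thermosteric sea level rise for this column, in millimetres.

310 mm of thermosteric rise

Layer 1: α = (0.7 + 0.11×23)×10⁻⁴ = 3.23×10⁻⁴ K⁻¹
Layer 2: α = (0.7 + 0.11×15)×10⁻⁴ = 2.35×10⁻⁴ K⁻¹
Layer 3: α = (0.7 + 0.11×9.7)×10⁻⁴ = 1.767×10⁻⁴ K⁻¹
Layer 4: α = (0.7 + 0.11×1.9)×10⁻⁴ = 0.909×10⁻⁴ K⁻¹
3.23×10⁻⁴ × 87 × 1.5 = 0.0421515 m
87–837 m: 1.2 × 2.35×10⁻⁴ × 750 = 0.21150 m
Layer 3: 1.767×10⁻⁴ × 330 × 0.48 = 0.02798928 m
670 × 0.909×10⁻⁴ × 0.47 = 0.02862441 m
Δh = 0.0421515 + 0.21150 + 0.02798928 + 0.02862441 = 0.31026519 m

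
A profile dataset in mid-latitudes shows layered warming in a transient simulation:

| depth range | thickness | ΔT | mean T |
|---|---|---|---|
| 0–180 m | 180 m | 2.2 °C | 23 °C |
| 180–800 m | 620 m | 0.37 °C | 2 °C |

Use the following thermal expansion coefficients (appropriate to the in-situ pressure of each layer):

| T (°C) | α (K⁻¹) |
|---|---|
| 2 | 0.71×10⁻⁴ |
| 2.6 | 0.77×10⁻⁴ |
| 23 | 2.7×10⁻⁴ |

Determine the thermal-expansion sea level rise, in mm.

Layer 1 at 23 °C → α = 2.7×10⁻⁴ K⁻¹
Layer 2 at 2 °C → α = 0.71×10⁻⁴ K⁻¹
2.7×10⁻⁴ × 2.2 × 180 = 0.10692 m
620 × 0.71×10⁻⁴ × 0.37 = 0.0162874 m
Δh = 0.10692 + 0.0162874 = 0.1232074 m

about 120 mm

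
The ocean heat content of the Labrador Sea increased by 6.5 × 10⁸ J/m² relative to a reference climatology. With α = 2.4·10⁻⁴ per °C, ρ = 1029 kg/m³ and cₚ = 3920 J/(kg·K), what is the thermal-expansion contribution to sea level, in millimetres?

38.7 mm of thermosteric rise

Δh = αQ/(ρcₚ) = 2.4×10⁻⁴ × 6.5×10⁸ / (1029 × 3920) ≈ 0.038674 m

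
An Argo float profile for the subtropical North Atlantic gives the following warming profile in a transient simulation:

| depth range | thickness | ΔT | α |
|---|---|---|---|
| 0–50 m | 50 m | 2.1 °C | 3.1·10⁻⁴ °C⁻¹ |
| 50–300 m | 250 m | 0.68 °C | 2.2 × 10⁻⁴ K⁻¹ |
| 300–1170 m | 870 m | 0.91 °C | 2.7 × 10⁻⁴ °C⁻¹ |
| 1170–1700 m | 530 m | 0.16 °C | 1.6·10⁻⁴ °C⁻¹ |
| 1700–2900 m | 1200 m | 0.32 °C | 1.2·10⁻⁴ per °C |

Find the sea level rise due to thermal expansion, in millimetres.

Δh = 343 mm

Layer 1: 3.1×10⁻⁴ × 50 × 2.1 = 0.03255 m
50–300 m: 0.68 × 2.2×10⁻⁴ × 250 = 0.03740 m
300–1170 m: 0.91 × 2.7×10⁻⁴ × 870 = 0.213759 m
1.6×10⁻⁴ × 530 × 0.16 = 0.013568 m
Layer 5: 0.32 × 1.2×10⁻⁴ × 1200 = 0.04608 m
Δh = 0.03255 + 0.03740 + 0.213759 + 0.013568 + 0.04608 = 0.343357 m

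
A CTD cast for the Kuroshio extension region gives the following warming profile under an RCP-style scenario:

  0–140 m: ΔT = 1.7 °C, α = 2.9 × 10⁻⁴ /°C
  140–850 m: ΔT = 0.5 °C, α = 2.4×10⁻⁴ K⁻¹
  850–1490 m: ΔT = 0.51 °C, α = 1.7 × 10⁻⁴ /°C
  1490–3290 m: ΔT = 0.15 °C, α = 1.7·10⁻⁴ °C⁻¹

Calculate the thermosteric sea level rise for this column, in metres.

0.256 m

Layer 1: 140 × 2.9×10⁻⁴ × 1.7 = 0.06902 m
2.4×10⁻⁴ × 710 × 0.5 = 0.08520 m
850–1490 m: 0.51 × 640 × 1.7×10⁻⁴ = 0.055488 m
1490–3290 m: 1.7×10⁻⁴ × 0.15 × 1800 = 0.04590 m
Δh = 0.06902 + 0.08520 + 0.055488 + 0.04590 = 0.255608 m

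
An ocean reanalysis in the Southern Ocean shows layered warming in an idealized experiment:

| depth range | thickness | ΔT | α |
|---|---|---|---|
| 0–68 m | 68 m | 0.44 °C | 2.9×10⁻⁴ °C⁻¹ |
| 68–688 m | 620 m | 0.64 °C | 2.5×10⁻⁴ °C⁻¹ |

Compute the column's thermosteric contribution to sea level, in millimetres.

2.9×10⁻⁴ × 68 × 0.44 = 0.0086768 m
Layer 2: 0.64 × 2.5×10⁻⁴ × 620 = 0.09920 m
Δh = 0.0086768 + 0.09920 = 0.1078768 m

about 108 mm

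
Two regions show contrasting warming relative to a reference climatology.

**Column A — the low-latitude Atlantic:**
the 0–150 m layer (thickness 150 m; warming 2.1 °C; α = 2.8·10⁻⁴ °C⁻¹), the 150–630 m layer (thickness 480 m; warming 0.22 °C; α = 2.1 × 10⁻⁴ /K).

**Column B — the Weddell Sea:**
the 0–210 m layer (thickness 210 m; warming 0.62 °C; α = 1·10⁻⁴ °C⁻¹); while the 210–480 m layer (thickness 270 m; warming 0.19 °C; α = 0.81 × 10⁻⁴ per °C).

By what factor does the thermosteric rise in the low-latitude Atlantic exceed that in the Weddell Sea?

A 2.8×10⁻⁴ × 2.1 × 150 = 0.08820 m
A 480 × 0.22 × 2.1×10⁻⁴ = 0.022176 m
A total: 0.110376 m
B Layer 1: 1×10⁻⁴ × 0.62 × 210 = 0.01302 m
B 270 × 0.81×10⁻⁴ × 0.19 = 0.0041553 m
B total: 0.0171753 m
Ratio: 0.110376 / 0.0171753 ≈ 6.426

a factor of 6.43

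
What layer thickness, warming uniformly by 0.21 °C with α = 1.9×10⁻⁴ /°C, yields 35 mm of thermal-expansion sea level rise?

H = Δh/(αΔT) = 0.035 / (1.9×10⁻⁴ × 0.21) ≈ 877.2 m

880 m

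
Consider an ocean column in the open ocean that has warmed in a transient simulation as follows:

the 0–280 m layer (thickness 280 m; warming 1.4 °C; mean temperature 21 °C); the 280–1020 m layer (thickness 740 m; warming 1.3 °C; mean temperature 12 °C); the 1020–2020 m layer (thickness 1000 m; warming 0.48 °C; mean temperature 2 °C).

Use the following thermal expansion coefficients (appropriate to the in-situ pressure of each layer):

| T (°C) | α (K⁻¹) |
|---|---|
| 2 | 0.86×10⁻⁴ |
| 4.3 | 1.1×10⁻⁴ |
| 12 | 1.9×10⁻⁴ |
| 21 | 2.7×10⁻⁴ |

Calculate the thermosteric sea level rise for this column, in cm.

Layer 1 at 21 °C → α = 2.7×10⁻⁴ K⁻¹
Layer 2 at 12 °C → α = 1.9×10⁻⁴ K⁻¹
Layer 3 at 2 °C → α = 0.86×10⁻⁴ K⁻¹
280 × 2.7×10⁻⁴ × 1.4 = 0.10584 m
Layer 2: 1.3 × 1.9×10⁻⁴ × 740 = 0.18278 m
Layer 3: 1000 × 0.86×10⁻⁴ × 0.48 = 0.04128 m
Δh = 0.10584 + 0.18278 + 0.04128 = 0.32990 m

Δh = 33.0 cm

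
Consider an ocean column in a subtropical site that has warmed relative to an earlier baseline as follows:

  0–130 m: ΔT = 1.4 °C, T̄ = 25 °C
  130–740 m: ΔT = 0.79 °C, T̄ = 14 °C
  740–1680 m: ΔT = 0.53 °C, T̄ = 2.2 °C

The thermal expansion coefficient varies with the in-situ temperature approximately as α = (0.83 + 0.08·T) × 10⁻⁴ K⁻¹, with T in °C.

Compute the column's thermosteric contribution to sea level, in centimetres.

Layer 1: α = (0.83 + 0.08×25)×10⁻⁴ = 2.83×10⁻⁴ K⁻¹
Layer 2: α = (0.83 + 0.08×14)×10⁻⁴ = 1.95×10⁻⁴ K⁻¹
Layer 3: α = (0.83 + 0.08×2.2)×10⁻⁴ = 1.006×10⁻⁴ K⁻¹
Layer 1: 130 × 2.83×10⁻⁴ × 1.4 = 0.051506 m
Layer 2: 0.79 × 1.95×10⁻⁴ × 610 = 0.0939705 m
940 × 1.006×10⁻⁴ × 0.53 = 0.05011892 m
Δh = 0.051506 + 0.0939705 + 0.05011892 = 0.19559542 m

20 cm of thermosteric rise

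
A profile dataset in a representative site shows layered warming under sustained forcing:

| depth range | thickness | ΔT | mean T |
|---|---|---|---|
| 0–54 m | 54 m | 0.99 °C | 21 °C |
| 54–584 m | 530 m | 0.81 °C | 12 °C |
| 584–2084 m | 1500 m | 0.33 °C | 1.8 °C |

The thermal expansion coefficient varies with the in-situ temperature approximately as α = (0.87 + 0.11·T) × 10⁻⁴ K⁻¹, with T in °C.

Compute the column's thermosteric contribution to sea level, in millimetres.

160 mm of thermosteric rise

Layer 1: α = (0.87 + 0.11×21)×10⁻⁴ = 3.18×10⁻⁴ K⁻¹
Layer 2: α = (0.87 + 0.11×12)×10⁻⁴ = 2.19×10⁻⁴ K⁻¹
Layer 3: α = (0.87 + 0.11×1.8)×10⁻⁴ = 1.068×10⁻⁴ K⁻¹
54 × 3.18×10⁻⁴ × 0.99 = 0.01700028 m
Layer 2: 530 × 0.81 × 2.19×10⁻⁴ = 0.0940167 m
584–2084 m: 0.33 × 1.068×10⁻⁴ × 1500 = 0.052866 m
Δh = 0.01700028 + 0.0940167 + 0.052866 = 0.16388298 m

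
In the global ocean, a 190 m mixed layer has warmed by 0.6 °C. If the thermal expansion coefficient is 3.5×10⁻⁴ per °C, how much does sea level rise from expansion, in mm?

39.9 mm

Δh = αΔT·H = 3.5×10⁻⁴ × 0.6 × 190 = 0.03990 m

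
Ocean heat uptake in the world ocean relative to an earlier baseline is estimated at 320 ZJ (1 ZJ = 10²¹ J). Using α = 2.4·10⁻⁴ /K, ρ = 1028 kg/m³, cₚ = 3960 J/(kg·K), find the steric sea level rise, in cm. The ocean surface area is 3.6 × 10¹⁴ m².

Per unit area: Q = 320×10²¹ / (3.6×10¹⁴) ≈ 8.889×10⁸ J/m²
Δh = αQ/(ρcₚ) = 2.4×10⁻⁴ × 8.889×10⁸ / (1028 × 3960) ≈ 0.052405 m

5.24 cm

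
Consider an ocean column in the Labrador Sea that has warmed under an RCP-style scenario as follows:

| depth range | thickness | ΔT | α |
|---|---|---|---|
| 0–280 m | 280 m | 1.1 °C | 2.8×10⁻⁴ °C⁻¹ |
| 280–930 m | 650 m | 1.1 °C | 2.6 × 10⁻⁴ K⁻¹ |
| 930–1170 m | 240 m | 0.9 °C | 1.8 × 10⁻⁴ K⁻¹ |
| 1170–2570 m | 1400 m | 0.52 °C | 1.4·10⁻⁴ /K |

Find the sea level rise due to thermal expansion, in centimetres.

41 cm of thermosteric rise

280 × 2.8×10⁻⁴ × 1.1 = 0.08624 m
2.6×10⁻⁴ × 650 × 1.1 = 0.18590 m
240 × 0.9 × 1.8×10⁻⁴ = 0.03888 m
1170–2570 m: 1400 × 1.4×10⁻⁴ × 0.52 = 0.10192 m
Δh = 0.08624 + 0.18590 + 0.03888 + 0.10192 = 0.41294 m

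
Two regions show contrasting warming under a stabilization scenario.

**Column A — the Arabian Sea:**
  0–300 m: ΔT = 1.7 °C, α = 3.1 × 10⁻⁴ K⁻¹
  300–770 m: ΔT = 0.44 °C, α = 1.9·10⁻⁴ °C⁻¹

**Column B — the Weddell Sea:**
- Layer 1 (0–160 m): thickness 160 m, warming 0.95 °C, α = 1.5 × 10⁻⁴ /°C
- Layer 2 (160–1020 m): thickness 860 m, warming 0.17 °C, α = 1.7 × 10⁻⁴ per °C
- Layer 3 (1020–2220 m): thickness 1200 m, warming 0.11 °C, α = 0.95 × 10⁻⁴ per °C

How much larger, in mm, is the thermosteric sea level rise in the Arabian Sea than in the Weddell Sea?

140 mm

A Layer 1: 300 × 3.1×10⁻⁴ × 1.7 = 0.15810 m
A Layer 2: 470 × 1.9×10⁻⁴ × 0.44 = 0.039292 m
A total: 0.197392 m
B 0–160 m: 1.5×10⁻⁴ × 0.95 × 160 = 0.02280 m
B 160–1020 m: 1.7×10⁻⁴ × 0.17 × 860 = 0.024854 m
B 1020–2220 m: 1200 × 0.11 × 0.95×10⁻⁴ = 0.01254 m
B total: 0.060194 m
Difference: 0.197392 − 0.060194 = 0.137198 m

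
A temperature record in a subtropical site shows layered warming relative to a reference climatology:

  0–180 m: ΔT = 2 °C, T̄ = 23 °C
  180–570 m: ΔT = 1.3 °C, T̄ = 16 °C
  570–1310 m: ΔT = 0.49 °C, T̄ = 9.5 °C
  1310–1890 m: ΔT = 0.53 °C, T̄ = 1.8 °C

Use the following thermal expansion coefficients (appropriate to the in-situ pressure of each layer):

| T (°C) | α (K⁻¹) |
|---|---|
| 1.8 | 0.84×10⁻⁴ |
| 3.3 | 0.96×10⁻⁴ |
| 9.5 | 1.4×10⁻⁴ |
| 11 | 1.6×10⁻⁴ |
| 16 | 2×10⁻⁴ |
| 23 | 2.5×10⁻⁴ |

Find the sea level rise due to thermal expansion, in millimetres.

about 268 mm

Layer 1 at 23 °C → α = 2.5×10⁻⁴ K⁻¹
Layer 2 at 16 °C → α = 2×10⁻⁴ K⁻¹
Layer 3 at 9.5 °C → α = 1.4×10⁻⁴ K⁻¹
Layer 4 at 1.8 °C → α = 0.84×10⁻⁴ K⁻¹
180 × 2 × 2.5×10⁻⁴ = 0.09000 m
180–570 m: 1.3 × 2×10⁻⁴ × 390 = 0.10140 m
570–1310 m: 0.49 × 1.4×10⁻⁴ × 740 = 0.050764 m
0.53 × 580 × 0.84×10⁻⁴ = 0.0258216 m
Δh = 0.09000 + 0.10140 + 0.050764 + 0.0258216 = 0.2679856 m ≈ 268 mm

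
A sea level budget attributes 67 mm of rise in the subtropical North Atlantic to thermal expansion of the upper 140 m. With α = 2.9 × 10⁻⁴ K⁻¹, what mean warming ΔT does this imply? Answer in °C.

about 1.7 °C

ΔT = Δh/(αH) = 0.067 / (2.9×10⁻⁴ × 140) ≈ 1.650 °C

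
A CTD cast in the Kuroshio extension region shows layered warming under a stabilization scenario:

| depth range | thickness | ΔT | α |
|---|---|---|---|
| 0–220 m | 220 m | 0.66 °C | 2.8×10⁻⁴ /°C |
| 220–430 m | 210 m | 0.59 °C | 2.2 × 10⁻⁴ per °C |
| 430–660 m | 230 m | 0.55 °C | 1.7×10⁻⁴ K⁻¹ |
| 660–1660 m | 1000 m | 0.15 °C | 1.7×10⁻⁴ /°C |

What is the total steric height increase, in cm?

0–220 m: 220 × 0.66 × 2.8×10⁻⁴ = 0.040656 m
220–430 m: 2.2×10⁻⁴ × 0.59 × 210 = 0.027258 m
Layer 3: 230 × 1.7×10⁻⁴ × 0.55 = 0.021505 m
1000 × 0.15 × 1.7×10⁻⁴ = 0.02550 m
Δh = 0.040656 + 0.027258 + 0.021505 + 0.02550 = 0.114919 m

11.5 cm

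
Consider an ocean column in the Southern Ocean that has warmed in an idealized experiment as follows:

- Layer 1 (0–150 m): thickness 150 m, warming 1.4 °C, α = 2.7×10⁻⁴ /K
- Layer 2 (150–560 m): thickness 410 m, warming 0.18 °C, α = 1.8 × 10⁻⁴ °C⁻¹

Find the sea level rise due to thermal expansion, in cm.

Δh ≈ 7.00 cm

Layer 1: 150 × 1.4 × 2.7×10⁻⁴ = 0.05670 m
Layer 2: 0.18 × 1.8×10⁻⁴ × 410 = 0.013284 m
Δh = 0.05670 + 0.013284 = 0.069984 m ≈ 7.00 cm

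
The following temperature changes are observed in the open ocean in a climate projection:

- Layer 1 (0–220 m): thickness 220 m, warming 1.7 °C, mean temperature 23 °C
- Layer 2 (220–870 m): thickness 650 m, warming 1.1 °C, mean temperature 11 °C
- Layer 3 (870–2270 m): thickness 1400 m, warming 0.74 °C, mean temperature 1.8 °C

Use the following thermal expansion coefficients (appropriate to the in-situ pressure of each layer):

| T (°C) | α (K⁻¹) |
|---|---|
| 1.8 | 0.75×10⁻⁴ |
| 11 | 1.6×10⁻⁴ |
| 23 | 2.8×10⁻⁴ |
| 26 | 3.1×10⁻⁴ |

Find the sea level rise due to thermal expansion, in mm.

Layer 1 at 23 °C → α = 2.8×10⁻⁴ K⁻¹
Layer 2 at 11 °C → α = 1.6×10⁻⁴ K⁻¹
Layer 3 at 1.8 °C → α = 0.75×10⁻⁴ K⁻¹
220 × 1.7 × 2.8×10⁻⁴ = 0.10472 m
1.6×10⁻⁴ × 650 × 1.1 = 0.11440 m
870–2270 m: 1400 × 0.74 × 0.75×10⁻⁴ = 0.07770 m
Δh = 0.10472 + 0.11440 + 0.07770 = 0.29682 m

300 mm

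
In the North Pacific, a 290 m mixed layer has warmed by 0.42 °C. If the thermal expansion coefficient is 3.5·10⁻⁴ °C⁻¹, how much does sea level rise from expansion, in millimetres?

Δh = αΔT·H = 3.5×10⁻⁴ × 0.42 × 290 = 0.04263 m

Δh = 42.6 mm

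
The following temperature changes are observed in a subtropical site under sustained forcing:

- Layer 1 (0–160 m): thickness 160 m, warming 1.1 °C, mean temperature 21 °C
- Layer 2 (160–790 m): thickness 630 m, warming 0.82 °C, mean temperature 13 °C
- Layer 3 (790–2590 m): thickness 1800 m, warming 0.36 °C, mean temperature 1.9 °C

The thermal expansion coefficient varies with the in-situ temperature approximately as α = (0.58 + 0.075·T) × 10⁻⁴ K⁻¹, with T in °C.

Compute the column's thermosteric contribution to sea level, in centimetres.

about 17 cm

Layer 1: α = (0.58 + 0.075×21)×10⁻⁴ = 2.155×10⁻⁴ K⁻¹
Layer 2: α = (0.58 + 0.075×13)×10⁻⁴ = 1.555×10⁻⁴ K⁻¹
Layer 3: α = (0.58 + 0.075×1.9)×10⁻⁴ = 0.7225×10⁻⁴ K⁻¹
0–160 m: 2.155×10⁻⁴ × 160 × 1.1 = 0.037928 m
0.82 × 1.555×10⁻⁴ × 630 = 0.0803313 m
Layer 3: 1800 × 0.7225×10⁻⁴ × 0.36 = 0.046818 m
Δh = 0.037928 + 0.0803313 + 0.046818 = 0.1650773 m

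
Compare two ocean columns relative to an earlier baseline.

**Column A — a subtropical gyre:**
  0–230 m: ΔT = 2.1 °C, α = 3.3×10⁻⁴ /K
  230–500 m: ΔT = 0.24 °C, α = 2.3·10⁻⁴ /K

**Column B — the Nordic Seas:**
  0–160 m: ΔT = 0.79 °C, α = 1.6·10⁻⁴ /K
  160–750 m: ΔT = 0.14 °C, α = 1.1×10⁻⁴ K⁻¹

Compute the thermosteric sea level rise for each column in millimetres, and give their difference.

A Layer 1: 3.3×10⁻⁴ × 2.1 × 230 = 0.15939 m
A 230–500 m: 0.24 × 270 × 2.3×10⁻⁴ = 0.014904 m
A total: 0.174294 m
B 0.79 × 160 × 1.6×10⁻⁴ = 0.020224 m
B Layer 2: 590 × 1.1×10⁻⁴ × 0.14 = 0.009086 m
B total: 0.02931 m
Difference: 0.174294 − 0.02931 = 0.144984 m

Δh_A ≈ 170 mm, Δh_B ≈ 29 mm; difference ≈ 140 mm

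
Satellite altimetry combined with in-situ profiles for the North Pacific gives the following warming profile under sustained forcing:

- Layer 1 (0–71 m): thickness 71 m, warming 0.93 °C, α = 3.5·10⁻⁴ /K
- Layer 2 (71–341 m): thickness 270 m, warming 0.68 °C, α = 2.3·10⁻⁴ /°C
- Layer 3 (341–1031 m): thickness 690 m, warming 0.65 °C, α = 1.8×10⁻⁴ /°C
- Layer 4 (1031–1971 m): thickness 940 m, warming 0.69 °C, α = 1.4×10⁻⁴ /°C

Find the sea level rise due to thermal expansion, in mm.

Δh = 237 mm

0–71 m: 3.5×10⁻⁴ × 71 × 0.93 = 0.0231105 m
0.68 × 270 × 2.3×10⁻⁴ = 0.042228 m
Layer 3: 0.65 × 1.8×10⁻⁴ × 690 = 0.08073 m
1031–1971 m: 940 × 1.4×10⁻⁴ × 0.69 = 0.090804 m
Δh = 0.0231105 + 0.042228 + 0.08073 + 0.090804 = 0.2368725 m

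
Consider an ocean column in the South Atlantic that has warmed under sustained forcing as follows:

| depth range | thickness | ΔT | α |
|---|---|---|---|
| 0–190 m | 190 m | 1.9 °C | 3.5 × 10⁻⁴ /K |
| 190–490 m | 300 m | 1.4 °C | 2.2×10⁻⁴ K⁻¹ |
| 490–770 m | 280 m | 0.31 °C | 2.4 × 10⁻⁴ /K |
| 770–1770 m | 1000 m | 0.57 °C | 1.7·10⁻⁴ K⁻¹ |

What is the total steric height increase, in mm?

about 340 mm

1.9 × 190 × 3.5×10⁻⁴ = 0.12635 m
190–490 m: 2.2×10⁻⁴ × 300 × 1.4 = 0.09240 m
2.4×10⁻⁴ × 0.31 × 280 = 0.020832 m
770–1770 m: 0.57 × 1000 × 1.7×10⁻⁴ = 0.09690 m
Δh = 0.12635 + 0.09240 + 0.020832 + 0.09690 = 0.336482 m ≈ 340 mm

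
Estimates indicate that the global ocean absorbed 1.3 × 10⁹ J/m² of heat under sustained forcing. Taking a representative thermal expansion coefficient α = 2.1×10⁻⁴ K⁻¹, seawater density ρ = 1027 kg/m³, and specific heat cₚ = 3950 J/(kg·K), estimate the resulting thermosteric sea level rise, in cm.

Δh = αQ/(ρcₚ) = 2.1×10⁻⁴ × 1.3×10⁹ / (1027 × 3950) ≈ 0.067297 m

Δh ≈ 6.73 cm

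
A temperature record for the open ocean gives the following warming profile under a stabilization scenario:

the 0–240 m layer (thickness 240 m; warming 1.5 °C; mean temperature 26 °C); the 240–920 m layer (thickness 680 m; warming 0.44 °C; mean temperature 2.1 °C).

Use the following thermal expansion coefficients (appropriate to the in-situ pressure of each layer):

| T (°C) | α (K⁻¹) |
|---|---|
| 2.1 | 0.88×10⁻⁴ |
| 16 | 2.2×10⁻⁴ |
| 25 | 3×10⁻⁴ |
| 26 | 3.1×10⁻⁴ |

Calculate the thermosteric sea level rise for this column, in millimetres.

Layer 1 at 26 °C → α = 3.1×10⁻⁴ K⁻¹
Layer 2 at 2.1 °C → α = 0.88×10⁻⁴ K⁻¹
1.5 × 240 × 3.1×10⁻⁴ = 0.11160 m
240–920 m: 0.88×10⁻⁴ × 0.44 × 680 = 0.0263296 m
Δh = 0.11160 + 0.0263296 = 0.1379296 m

Δh ≈ 138 mm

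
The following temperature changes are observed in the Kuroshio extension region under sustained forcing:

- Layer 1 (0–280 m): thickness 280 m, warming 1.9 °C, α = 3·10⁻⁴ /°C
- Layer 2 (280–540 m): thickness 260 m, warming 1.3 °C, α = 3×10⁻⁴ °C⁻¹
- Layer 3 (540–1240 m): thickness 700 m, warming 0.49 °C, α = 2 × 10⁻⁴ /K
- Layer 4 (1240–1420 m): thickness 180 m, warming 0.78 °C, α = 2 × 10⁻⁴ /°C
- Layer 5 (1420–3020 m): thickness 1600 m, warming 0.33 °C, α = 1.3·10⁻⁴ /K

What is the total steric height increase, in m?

0–280 m: 1.9 × 3×10⁻⁴ × 280 = 0.15960 m
Layer 2: 3×10⁻⁴ × 1.3 × 260 = 0.10140 m
540–1240 m: 2×10⁻⁴ × 0.49 × 700 = 0.06860 m
1240–1420 m: 180 × 0.78 × 2×10⁻⁴ = 0.02808 m
1420–3020 m: 1.3×10⁻⁴ × 0.33 × 1600 = 0.06864 m
Δh = 0.15960 + 0.10140 + 0.06860 + 0.02808 + 0.06864 = 0.42632 m ≈ 0.43 m

about 0.43 m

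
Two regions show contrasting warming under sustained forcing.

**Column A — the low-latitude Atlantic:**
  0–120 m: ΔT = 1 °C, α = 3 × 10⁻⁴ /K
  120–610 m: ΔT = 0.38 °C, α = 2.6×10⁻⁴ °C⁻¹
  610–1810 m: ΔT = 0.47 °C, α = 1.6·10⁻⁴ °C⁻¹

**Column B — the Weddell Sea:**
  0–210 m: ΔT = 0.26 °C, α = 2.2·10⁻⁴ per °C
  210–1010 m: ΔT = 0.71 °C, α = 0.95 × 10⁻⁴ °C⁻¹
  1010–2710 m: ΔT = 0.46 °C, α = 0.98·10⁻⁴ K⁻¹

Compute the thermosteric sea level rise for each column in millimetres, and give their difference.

A Layer 1: 1 × 120 × 3×10⁻⁴ = 0.03600 m
A 120–610 m: 490 × 0.38 × 2.6×10⁻⁴ = 0.048412 m
A Layer 3: 1.6×10⁻⁴ × 1200 × 0.47 = 0.09024 m
A total: 0.174652 m
B 0–210 m: 2.2×10⁻⁴ × 0.26 × 210 = 0.012012 m
B Layer 2: 0.95×10⁻⁴ × 800 × 0.71 = 0.05396 m
B 1010–2710 m: 0.46 × 0.98×10⁻⁴ × 1700 = 0.076636 m
B total: 0.142608 m
Difference: 0.174652 − 0.142608 = 0.032044 m

Δh_A ≈ 175 mm, Δh_B ≈ 143 mm; difference ≈ 32.0 mm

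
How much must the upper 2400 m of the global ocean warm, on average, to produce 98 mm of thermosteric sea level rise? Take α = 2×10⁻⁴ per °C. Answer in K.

ΔT = Δh/(αH) = 0.098 / (2×10⁻⁴ × 2400) ≈ 0.2042 K

0.20 K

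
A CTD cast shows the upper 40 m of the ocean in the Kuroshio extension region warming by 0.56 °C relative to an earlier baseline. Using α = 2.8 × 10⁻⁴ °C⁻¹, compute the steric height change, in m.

Δh ≈ 0.00627 m

Δh = αΔT·H = 2.8×10⁻⁴ × 0.56 × 40 = 0.006272 m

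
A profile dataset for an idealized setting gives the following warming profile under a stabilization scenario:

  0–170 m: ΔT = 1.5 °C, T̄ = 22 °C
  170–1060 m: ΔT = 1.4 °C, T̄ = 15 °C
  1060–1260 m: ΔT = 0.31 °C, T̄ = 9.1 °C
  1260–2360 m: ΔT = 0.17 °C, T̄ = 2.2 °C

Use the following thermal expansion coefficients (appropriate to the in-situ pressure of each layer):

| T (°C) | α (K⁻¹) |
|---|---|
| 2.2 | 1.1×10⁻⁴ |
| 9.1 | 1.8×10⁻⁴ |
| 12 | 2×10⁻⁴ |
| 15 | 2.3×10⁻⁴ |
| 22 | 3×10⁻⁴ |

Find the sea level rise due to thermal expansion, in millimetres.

395 mm

Layer 1 at 22 °C → α = 3×10⁻⁴ K⁻¹
Layer 2 at 15 °C → α = 2.3×10⁻⁴ K⁻¹
Layer 3 at 9.1 °C → α = 1.8×10⁻⁴ K⁻¹
Layer 4 at 2.2 °C → α = 1.1×10⁻⁴ K⁻¹
1.5 × 3×10⁻⁴ × 170 = 0.07650 m
2.3×10⁻⁴ × 1.4 × 890 = 0.28658 m
1060–1260 m: 0.31 × 1.8×10⁻⁴ × 200 = 0.01116 m
Layer 4: 0.17 × 1.1×10⁻⁴ × 1100 = 0.02057 m
Δh = 0.07650 + 0.28658 + 0.01116 + 0.02057 = 0.39481 m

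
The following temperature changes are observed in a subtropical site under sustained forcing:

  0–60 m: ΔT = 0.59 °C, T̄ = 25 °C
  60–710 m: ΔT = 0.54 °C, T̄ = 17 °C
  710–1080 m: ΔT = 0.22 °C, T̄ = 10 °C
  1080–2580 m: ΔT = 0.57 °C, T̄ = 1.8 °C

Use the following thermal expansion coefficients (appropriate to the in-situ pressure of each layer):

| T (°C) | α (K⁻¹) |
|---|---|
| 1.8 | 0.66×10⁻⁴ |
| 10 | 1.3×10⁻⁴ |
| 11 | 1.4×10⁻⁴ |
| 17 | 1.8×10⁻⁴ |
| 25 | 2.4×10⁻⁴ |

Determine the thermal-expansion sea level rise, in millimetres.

Layer 1 at 25 °C → α = 2.4×10⁻⁴ K⁻¹
Layer 2 at 17 °C → α = 1.8×10⁻⁴ K⁻¹
Layer 3 at 10 °C → α = 1.3×10⁻⁴ K⁻¹
Layer 4 at 1.8 °C → α = 0.66×10⁻⁴ K⁻¹
2.4×10⁻⁴ × 60 × 0.59 = 0.008496 m
60–710 m: 0.54 × 650 × 1.8×10⁻⁴ = 0.06318 m
710–1080 m: 0.22 × 370 × 1.3×10⁻⁴ = 0.010582 m
0.57 × 1500 × 0.66×10⁻⁴ = 0.05643 m
Δh = 0.008496 + 0.06318 + 0.010582 + 0.05643 = 0.138688 m ≈ 140 mm

140 mm of thermosteric rise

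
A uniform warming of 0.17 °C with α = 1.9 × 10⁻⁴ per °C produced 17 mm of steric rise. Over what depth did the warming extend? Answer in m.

H ≈ 526 m

H = Δh/(αΔT) = 0.017 / (1.9×10⁻⁴ × 0.17) ≈ 526.3 m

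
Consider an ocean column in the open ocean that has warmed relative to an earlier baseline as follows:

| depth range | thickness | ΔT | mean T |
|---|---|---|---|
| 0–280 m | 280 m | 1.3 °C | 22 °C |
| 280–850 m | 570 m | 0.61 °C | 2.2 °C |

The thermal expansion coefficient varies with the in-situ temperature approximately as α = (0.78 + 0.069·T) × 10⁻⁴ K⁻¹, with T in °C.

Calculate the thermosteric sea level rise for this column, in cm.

about 11.6 cm

Layer 1: α = (0.78 + 0.069×22)×10⁻⁴ = 2.298×10⁻⁴ K⁻¹
Layer 2: α = (0.78 + 0.069×2.2)×10⁻⁴ = 0.9318×10⁻⁴ K⁻¹
0–280 m: 2.298×10⁻⁴ × 1.3 × 280 = 0.0836472 m
570 × 0.9318×10⁻⁴ × 0.61 = 0.032398686 m
Δh = 0.0836472 + 0.032398686 = 0.116045886 m ≈ 11.6 cm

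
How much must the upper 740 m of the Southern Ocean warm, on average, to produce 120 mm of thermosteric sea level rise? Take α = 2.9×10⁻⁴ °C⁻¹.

ΔT = Δh/(αH) = 0.12 / (2.9×10⁻⁴ × 740) ≈ 0.5592 K

about 0.559 K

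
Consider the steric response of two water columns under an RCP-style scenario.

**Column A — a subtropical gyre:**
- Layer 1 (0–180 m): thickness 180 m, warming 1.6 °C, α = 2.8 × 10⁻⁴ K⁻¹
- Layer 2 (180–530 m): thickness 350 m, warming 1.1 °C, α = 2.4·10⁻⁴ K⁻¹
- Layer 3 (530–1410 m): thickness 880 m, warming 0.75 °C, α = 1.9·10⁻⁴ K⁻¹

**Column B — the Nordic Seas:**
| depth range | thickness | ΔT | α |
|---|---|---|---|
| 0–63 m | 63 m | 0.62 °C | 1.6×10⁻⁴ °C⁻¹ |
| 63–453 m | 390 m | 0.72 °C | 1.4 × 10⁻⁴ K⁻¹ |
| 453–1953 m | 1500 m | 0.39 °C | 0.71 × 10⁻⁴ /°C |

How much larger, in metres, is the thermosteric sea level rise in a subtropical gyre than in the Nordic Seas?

0.211 m larger

A 180 × 2.8×10⁻⁴ × 1.6 = 0.08064 m
A 2.4×10⁻⁴ × 1.1 × 350 = 0.09240 m
A 880 × 1.9×10⁻⁴ × 0.75 = 0.12540 m
A total: 0.29844 m
B 63 × 0.62 × 1.6×10⁻⁴ = 0.0062496 m
B 63–453 m: 390 × 0.72 × 1.4×10⁻⁴ = 0.039312 m
B 1500 × 0.39 × 0.71×10⁻⁴ = 0.041535 m
B total: 0.0870966 m
Difference: 0.29844 − 0.0870966 = 0.2113434 m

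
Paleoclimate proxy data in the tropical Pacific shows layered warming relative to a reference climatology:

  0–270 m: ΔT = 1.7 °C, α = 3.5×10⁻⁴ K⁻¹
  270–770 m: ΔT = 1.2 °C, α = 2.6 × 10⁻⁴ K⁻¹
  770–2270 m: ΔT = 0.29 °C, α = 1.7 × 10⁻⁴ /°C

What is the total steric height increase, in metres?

0–270 m: 270 × 1.7 × 3.5×10⁻⁴ = 0.16065 m
270–770 m: 1.2 × 2.6×10⁻⁴ × 500 = 0.15600 m
0.29 × 1500 × 1.7×10⁻⁴ = 0.07395 m
Δh = 0.16065 + 0.15600 + 0.07395 = 0.39060 m

about 0.391 m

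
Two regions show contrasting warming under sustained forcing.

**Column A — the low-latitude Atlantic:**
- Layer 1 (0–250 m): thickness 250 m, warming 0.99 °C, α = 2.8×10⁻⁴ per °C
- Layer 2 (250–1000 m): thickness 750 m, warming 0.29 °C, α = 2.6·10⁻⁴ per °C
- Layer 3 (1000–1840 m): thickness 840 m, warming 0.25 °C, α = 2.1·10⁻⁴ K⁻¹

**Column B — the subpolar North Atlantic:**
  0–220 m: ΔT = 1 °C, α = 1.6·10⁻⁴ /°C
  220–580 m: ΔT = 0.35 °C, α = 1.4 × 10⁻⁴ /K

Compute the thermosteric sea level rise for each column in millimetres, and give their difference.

A Layer 1: 0.99 × 2.8×10⁻⁴ × 250 = 0.06930 m
A 750 × 2.6×10⁻⁴ × 0.29 = 0.05655 m
A Layer 3: 2.1×10⁻⁴ × 840 × 0.25 = 0.04410 m
A total: 0.16995 m
B Layer 1: 1.6×10⁻⁴ × 220 × 1 = 0.03520 m
B 1.4×10⁻⁴ × 360 × 0.35 = 0.01764 m
B total: 0.05284 m
Difference: 0.16995 − 0.05284 = 0.11711 m

A: 170 mm; B: 53 mm; difference 120 mm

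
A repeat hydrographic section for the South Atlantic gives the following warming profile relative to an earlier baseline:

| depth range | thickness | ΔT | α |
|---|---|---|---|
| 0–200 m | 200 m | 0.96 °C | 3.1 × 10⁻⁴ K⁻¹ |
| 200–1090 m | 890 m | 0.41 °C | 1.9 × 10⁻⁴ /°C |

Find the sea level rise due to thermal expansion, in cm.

0–200 m: 0.96 × 200 × 3.1×10⁻⁴ = 0.05952 m
Layer 2: 0.41 × 1.9×10⁻⁴ × 890 = 0.069331 m
Δh = 0.05952 + 0.069331 = 0.128851 m ≈ 13 cm

13 cm of thermosteric rise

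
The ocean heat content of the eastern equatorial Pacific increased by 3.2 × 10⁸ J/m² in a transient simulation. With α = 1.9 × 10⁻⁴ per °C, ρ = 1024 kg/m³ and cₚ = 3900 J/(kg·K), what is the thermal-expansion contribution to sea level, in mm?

Δh = αQ/(ρcₚ) = 1.9×10⁻⁴ × 3.2×10⁸ / (1024 × 3900) ≈ 0.015224 m

15.2 mm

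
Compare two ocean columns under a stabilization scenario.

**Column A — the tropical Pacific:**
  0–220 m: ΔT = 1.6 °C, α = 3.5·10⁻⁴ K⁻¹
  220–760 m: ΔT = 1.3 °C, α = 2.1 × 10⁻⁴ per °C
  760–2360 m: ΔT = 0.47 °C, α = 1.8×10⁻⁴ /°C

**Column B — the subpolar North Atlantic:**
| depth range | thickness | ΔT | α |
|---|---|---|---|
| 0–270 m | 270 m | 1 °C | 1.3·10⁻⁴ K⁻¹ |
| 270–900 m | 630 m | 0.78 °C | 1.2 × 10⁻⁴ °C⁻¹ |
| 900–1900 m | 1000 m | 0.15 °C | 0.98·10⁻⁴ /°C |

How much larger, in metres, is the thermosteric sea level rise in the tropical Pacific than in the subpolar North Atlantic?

A Layer 1: 3.5×10⁻⁴ × 220 × 1.6 = 0.12320 m
A 2.1×10⁻⁴ × 1.3 × 540 = 0.14742 m
A 760–2360 m: 1.8×10⁻⁴ × 1600 × 0.47 = 0.13536 m
A total: 0.40598 m
B 1 × 270 × 1.3×10⁻⁴ = 0.03510 m
B 270–900 m: 630 × 0.78 × 1.2×10⁻⁴ = 0.058968 m
B 900–1900 m: 0.15 × 0.98×10⁻⁴ × 1000 = 0.01470 m
B total: 0.108768 m
Difference: 0.40598 − 0.108768 = 0.297212 m

0.297 m larger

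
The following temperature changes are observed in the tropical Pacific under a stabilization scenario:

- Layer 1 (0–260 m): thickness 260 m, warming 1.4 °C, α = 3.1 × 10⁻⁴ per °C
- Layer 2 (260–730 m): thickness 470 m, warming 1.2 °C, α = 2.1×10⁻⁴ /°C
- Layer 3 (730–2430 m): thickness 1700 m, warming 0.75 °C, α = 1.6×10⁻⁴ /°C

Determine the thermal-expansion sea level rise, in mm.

Δh = 440 mm

260 × 3.1×10⁻⁴ × 1.4 = 0.11284 m
260–730 m: 2.1×10⁻⁴ × 1.2 × 470 = 0.11844 m
730–2430 m: 0.75 × 1700 × 1.6×10⁻⁴ = 0.20400 m
Δh = 0.11284 + 0.11844 + 0.20400 = 0.43528 m ≈ 440 mm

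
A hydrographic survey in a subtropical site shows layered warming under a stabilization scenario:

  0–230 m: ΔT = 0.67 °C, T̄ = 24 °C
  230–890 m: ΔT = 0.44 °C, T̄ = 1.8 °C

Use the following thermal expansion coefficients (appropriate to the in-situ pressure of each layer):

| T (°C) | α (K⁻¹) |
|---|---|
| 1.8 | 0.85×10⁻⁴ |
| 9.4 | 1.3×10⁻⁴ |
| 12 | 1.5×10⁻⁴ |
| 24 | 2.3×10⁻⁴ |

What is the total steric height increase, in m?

Δh = 0.0601 m

Layer 1 at 24 °C → α = 2.3×10⁻⁴ K⁻¹
Layer 2 at 1.8 °C → α = 0.85×10⁻⁴ K⁻¹
230 × 2.3×10⁻⁴ × 0.67 = 0.035443 m
Layer 2: 0.85×10⁻⁴ × 0.44 × 660 = 0.024684 m
Δh = 0.035443 + 0.024684 = 0.060127 m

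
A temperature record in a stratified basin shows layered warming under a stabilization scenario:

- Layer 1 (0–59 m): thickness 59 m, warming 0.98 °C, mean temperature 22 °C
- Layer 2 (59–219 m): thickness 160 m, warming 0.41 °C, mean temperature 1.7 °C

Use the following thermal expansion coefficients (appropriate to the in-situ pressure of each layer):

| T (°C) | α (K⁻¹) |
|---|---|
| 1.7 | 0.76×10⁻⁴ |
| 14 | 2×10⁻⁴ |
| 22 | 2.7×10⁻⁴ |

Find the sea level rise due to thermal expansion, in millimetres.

20.6 mm

Layer 1 at 22 °C → α = 2.7×10⁻⁴ K⁻¹
Layer 2 at 1.7 °C → α = 0.76×10⁻⁴ K⁻¹
59 × 0.98 × 2.7×10⁻⁴ = 0.0156114 m
160 × 0.76×10⁻⁴ × 0.41 = 0.0049856 m
Δh = 0.0156114 + 0.0049856 = 0.020597 m ≈ 20.6 mm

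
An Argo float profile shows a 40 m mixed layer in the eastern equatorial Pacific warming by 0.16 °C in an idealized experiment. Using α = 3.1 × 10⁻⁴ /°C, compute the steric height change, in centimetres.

0.20 cm of thermosteric rise

Δh = αΔT·H = 3.1×10⁻⁴ × 0.16 × 40 = 0.001984 m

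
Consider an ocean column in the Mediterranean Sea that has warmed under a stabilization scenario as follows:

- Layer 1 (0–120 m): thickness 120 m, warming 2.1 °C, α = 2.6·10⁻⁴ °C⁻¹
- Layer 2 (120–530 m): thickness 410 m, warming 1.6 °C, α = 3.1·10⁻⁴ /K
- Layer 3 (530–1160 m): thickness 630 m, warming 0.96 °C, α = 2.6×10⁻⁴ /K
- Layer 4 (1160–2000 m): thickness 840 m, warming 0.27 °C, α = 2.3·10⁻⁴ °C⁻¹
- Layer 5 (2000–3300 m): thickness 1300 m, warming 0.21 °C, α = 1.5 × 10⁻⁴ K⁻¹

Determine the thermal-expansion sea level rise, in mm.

Δh = 519 mm

0–120 m: 2.6×10⁻⁴ × 120 × 2.1 = 0.06552 m
3.1×10⁻⁴ × 410 × 1.6 = 0.20336 m
0.96 × 630 × 2.6×10⁻⁴ = 0.157248 m
840 × 0.27 × 2.3×10⁻⁴ = 0.052164 m
0.21 × 1300 × 1.5×10⁻⁴ = 0.04095 m
Δh = 0.06552 + 0.20336 + 0.157248 + 0.052164 + 0.04095 = 0.519242 m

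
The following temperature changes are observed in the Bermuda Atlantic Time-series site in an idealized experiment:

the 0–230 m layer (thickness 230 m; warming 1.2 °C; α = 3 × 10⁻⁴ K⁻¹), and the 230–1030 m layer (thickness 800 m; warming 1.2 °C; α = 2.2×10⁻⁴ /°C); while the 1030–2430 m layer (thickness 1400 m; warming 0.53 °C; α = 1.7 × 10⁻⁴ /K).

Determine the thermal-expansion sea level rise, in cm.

42.0 cm

Layer 1: 3×10⁻⁴ × 230 × 1.2 = 0.08280 m
1.2 × 800 × 2.2×10⁻⁴ = 0.21120 m
1030–2430 m: 1.7×10⁻⁴ × 1400 × 0.53 = 0.12614 m
Δh = 0.08280 + 0.21120 + 0.12614 = 0.42014 m ≈ 42.0 cm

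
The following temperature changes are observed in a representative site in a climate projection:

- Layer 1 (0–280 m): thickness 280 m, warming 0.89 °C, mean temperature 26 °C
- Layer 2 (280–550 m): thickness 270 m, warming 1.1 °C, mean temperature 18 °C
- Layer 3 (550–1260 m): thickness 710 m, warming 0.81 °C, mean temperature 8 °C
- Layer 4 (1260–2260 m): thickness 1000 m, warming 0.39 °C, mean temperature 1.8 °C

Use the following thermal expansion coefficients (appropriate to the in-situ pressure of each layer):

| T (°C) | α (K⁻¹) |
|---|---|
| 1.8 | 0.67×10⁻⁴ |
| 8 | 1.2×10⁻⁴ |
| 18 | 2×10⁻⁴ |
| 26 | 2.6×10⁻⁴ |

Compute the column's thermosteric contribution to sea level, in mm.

Layer 1 at 26 °C → α = 2.6×10⁻⁴ K⁻¹
Layer 2 at 18 °C → α = 2×10⁻⁴ K⁻¹
Layer 3 at 8 °C → α = 1.2×10⁻⁴ K⁻¹
Layer 4 at 1.8 °C → α = 0.67×10⁻⁴ K⁻¹
280 × 0.89 × 2.6×10⁻⁴ = 0.064792 m
280–550 m: 1.1 × 2×10⁻⁴ × 270 = 0.05940 m
Layer 3: 1.2×10⁻⁴ × 0.81 × 710 = 0.069012 m
1260–2260 m: 0.39 × 1000 × 0.67×10⁻⁴ = 0.02613 m
Δh = 0.064792 + 0.05940 + 0.069012 + 0.02613 = 0.219334 m

219 mm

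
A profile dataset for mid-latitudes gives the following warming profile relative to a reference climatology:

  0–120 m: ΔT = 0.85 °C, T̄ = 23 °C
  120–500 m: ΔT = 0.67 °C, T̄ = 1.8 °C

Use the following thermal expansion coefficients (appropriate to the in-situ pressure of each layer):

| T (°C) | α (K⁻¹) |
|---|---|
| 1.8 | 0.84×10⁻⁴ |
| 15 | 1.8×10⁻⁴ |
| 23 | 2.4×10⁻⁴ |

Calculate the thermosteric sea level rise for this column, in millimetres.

Layer 1 at 23 °C → α = 2.4×10⁻⁴ K⁻¹
Layer 2 at 1.8 °C → α = 0.84×10⁻⁴ K⁻¹
2.4×10⁻⁴ × 0.85 × 120 = 0.02448 m
120–500 m: 0.67 × 0.84×10⁻⁴ × 380 = 0.0213864 m
Δh = 0.02448 + 0.0213864 = 0.0458664 m

Δh = 46 mm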